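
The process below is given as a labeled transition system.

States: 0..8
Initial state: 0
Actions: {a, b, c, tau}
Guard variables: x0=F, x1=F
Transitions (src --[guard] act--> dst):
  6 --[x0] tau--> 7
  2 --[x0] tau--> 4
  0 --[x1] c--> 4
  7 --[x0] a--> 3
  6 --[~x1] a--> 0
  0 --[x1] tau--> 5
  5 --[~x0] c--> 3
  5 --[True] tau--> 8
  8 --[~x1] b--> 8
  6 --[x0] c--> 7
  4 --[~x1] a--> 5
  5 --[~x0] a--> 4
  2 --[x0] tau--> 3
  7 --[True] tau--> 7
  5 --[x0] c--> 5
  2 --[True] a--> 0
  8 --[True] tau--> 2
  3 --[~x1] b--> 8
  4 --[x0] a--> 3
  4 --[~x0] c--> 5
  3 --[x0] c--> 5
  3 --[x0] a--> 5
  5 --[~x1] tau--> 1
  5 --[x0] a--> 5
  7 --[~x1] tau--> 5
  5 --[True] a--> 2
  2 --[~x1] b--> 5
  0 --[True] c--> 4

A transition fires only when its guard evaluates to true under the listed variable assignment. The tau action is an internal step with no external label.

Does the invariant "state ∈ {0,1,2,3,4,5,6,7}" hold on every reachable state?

Answer: INVARIANT VIOLATED at state 8

Analysis:
Allowed set {0,1,2,3,4,5,6,7}
R = {0,1,2,3,4,5,8}
  0: ok
  1: ok
  2: ok
  3: ok
  4: ok
  5: ok
  8: outside
reach 8 via c·a·tau — violates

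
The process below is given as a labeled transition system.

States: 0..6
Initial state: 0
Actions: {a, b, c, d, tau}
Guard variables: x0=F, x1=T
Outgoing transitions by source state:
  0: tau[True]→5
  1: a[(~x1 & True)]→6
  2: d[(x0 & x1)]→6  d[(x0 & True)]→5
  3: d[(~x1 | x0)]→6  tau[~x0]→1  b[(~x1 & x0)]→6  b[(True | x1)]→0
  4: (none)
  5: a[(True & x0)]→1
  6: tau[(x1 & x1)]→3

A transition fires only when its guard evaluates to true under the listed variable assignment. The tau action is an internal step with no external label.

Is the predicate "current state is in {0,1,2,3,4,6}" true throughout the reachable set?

Answer: INVARIANT VIOLATED at state 5

Working:
Inv-set: {0,1,2,3,4,6}
Reachable = {0,5}
  0: ok
  5: VIOLATES
witness against invariant: tau → 5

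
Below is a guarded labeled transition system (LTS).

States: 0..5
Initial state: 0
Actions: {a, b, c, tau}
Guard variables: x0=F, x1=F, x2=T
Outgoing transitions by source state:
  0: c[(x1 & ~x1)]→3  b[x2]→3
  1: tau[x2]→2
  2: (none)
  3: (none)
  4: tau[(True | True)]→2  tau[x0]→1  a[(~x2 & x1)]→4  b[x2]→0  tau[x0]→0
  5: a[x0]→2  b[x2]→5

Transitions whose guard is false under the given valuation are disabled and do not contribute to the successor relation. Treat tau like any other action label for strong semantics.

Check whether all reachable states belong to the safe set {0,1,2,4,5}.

Safe = {0,1,2,4,5}
Reach set: {0,3}
  0: ✓
  3: outside
reach 3 via b — violates

Answer: INVARIANT VIOLATED at state 3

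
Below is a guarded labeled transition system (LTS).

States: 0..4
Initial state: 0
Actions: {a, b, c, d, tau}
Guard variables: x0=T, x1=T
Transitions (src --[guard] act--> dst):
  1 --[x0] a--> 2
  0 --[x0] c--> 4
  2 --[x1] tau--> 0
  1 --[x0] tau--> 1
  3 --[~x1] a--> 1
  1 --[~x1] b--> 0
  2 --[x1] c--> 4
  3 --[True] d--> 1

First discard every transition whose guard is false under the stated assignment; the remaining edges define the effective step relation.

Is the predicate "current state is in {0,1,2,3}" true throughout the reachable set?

Answer: INVARIANT VIOLATED at state 4

Working:
Inv-set: {0,1,2,3}
R = {0,4}
  0: ✓
  4: outside
witness against invariant: c → 4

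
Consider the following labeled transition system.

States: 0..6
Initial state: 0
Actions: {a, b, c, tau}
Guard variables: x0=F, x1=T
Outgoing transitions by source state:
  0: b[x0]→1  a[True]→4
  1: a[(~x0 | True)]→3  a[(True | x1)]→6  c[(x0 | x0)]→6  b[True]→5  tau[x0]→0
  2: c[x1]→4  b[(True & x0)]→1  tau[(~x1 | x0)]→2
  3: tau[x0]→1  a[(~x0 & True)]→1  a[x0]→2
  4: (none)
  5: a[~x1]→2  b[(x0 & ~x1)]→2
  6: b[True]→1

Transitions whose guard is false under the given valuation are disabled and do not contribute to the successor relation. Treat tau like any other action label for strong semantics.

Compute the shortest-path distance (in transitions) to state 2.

Layered search for 2:
  L0 = {0}
  L1 = {4}
2 never appears.

Answer: UNREACHABLE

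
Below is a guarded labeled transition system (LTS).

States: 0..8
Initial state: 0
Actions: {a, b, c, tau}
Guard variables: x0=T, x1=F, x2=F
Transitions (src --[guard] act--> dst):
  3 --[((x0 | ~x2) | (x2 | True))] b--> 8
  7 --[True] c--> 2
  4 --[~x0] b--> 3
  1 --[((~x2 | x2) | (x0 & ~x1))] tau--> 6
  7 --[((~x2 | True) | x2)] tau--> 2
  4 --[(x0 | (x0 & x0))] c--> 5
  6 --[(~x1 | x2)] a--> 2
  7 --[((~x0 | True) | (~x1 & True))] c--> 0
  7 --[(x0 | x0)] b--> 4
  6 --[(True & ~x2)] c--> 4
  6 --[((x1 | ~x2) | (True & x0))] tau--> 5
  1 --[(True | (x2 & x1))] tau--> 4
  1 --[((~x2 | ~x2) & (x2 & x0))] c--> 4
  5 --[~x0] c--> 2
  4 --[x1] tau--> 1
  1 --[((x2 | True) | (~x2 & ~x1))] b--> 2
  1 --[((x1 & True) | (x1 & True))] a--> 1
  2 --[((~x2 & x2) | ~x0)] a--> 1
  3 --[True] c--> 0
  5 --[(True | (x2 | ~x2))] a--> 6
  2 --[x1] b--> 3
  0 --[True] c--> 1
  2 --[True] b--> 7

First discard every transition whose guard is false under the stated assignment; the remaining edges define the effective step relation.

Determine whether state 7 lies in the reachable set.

Answer: REACHABLE

Working:
After dropping false guards: 16 live edges.
Layer 0: {0}
Layer 1: {1}  cumulative {0,1}
Layer 2: {2,4,6}  cumulative {0,1,2,4,6}
Layer 3: {5,7}  cumulative {0,1,2,4,5,6,7}
Reach set: {0,1,2,4,5,6,7}
trace reaching 7: c·b·b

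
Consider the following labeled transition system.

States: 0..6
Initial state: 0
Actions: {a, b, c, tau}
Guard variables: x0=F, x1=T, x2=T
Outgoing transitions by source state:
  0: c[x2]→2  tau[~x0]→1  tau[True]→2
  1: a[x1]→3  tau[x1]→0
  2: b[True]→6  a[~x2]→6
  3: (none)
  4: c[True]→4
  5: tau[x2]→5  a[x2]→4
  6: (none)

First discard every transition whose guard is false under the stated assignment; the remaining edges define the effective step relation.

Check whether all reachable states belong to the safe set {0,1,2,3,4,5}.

Safe = {0,1,2,3,4,5}
Reach set: {0,1,2,3,6}
  0: ok
  1: ok
  2: ok
  3: ok
  6: ✗ unsafe
reach 6 via c·b — violates

Answer: INVARIANT VIOLATED at state 6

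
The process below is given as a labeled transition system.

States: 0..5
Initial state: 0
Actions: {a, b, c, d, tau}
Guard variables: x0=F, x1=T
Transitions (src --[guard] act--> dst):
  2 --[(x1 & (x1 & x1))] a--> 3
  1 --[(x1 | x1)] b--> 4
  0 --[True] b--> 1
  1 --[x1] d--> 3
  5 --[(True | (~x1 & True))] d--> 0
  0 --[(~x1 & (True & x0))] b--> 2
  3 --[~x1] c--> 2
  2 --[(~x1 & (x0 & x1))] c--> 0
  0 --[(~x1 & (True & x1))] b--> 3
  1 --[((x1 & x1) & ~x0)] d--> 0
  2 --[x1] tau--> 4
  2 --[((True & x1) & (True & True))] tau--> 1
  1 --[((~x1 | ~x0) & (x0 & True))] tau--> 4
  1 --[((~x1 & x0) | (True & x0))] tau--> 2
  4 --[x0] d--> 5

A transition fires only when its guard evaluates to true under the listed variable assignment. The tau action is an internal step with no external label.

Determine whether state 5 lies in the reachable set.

Answer: UNREACHABLE

Analysis:
Guard filter leaves 8 enabled edge(s).
Layer 0: {0}
Layer 1: {1}  now seen {0,1}
Layer 2: {3,4}  now seen {0,1,3,4}
Reachable = {0,1,3,4}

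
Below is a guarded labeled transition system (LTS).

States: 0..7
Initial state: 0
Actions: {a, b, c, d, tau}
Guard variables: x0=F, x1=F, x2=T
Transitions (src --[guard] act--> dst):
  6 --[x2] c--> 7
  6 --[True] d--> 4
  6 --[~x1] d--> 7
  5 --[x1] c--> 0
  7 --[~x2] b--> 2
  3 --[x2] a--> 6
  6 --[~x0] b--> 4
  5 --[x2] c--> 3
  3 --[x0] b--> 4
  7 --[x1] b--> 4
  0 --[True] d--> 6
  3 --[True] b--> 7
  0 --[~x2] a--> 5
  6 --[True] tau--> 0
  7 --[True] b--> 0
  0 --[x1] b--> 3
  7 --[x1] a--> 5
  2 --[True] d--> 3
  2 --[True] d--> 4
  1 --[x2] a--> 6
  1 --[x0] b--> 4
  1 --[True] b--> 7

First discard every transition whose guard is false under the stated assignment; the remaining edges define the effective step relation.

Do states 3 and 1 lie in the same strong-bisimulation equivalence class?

Answer: BISIMILAR

Working:
Bisimulation quotient by refinement:
  π0 = {{0,1,2,3,4,5,6,7}}
  π1 = {{0,2},{1,3},{4},{5},{6},{7}}
  π2 = {{0},{1,3},{2},{4},{5},{6},{7}}
stable after 3 split(s): 7 block(s)
[3]={1,3}  [1]={1,3}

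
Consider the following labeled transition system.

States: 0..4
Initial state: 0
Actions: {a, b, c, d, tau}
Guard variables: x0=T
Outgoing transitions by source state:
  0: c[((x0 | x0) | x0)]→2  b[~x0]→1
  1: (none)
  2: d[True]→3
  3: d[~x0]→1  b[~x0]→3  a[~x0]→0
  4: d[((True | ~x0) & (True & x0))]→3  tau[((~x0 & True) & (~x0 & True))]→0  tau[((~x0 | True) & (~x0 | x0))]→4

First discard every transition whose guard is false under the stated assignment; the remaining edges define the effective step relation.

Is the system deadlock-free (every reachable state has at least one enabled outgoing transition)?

Reachable = {0,2,3}
  0: c→2  [1 out]
  2: d→3  [1 out]
  3: ∅  [STUCK]
Path to 3: c·d

Answer: DEADLOCK at state 3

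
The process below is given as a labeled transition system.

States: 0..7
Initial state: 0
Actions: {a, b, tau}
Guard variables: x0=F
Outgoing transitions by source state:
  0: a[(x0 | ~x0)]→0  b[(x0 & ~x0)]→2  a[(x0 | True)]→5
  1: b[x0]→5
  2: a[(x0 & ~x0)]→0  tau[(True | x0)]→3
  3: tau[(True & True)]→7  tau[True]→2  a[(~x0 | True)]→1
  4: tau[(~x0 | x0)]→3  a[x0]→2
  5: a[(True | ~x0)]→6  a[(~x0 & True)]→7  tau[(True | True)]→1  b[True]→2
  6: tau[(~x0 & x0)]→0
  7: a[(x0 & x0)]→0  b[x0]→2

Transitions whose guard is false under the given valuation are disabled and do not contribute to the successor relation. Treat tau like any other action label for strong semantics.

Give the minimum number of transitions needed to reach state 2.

Answer: 2

Working:
Layered search for 2:
  L0 = {0}
  L1 = {5}
  L2 = {1,2,6,7}
depth(2)=2, e.g. a·b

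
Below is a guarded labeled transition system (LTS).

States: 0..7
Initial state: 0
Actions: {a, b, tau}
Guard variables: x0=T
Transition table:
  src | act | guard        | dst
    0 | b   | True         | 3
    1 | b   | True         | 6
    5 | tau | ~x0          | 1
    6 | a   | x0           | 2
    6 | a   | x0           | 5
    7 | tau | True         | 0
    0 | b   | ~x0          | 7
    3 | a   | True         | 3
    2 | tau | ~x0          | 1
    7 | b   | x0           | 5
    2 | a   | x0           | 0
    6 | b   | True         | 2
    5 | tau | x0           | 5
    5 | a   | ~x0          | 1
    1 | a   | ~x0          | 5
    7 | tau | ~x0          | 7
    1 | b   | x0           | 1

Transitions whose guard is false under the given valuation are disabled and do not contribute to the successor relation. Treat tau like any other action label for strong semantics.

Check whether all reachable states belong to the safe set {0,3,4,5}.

Answer: INVARIANT HOLDS

Analysis:
Safe = {0,3,4,5}
Reachable = {0,3}
  0: safe
  3: safe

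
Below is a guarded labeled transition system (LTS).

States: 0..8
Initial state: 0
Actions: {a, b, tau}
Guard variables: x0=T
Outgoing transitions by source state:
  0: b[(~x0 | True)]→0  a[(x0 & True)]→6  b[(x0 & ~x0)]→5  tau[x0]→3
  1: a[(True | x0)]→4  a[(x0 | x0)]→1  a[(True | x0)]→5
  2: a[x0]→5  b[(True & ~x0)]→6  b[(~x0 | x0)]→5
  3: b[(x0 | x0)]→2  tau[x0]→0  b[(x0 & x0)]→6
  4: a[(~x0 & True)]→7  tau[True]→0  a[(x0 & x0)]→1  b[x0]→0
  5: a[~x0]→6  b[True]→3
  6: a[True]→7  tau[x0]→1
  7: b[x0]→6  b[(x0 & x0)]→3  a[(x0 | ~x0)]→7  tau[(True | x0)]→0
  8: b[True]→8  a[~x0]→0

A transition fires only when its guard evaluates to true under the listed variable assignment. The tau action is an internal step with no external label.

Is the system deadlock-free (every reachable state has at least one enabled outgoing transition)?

Answer: DEADLOCK-FREE

Working:
R = {0,1,2,3,4,5,6,7}
  0: a→6  b→0  tau→3  [3 out]
  1: a→1  a→4  a→5  [3 out]
  2: a→5  b→5  [2 out]
  3: b→2  b→6  tau→0  [3 out]
  4: a→1  b→0  tau→0  [3 out]
  5: b→3  [1 out]
  6: a→7  tau→1  [2 out]
  7: a→7  b→3  b→6  tau→0  [4 out]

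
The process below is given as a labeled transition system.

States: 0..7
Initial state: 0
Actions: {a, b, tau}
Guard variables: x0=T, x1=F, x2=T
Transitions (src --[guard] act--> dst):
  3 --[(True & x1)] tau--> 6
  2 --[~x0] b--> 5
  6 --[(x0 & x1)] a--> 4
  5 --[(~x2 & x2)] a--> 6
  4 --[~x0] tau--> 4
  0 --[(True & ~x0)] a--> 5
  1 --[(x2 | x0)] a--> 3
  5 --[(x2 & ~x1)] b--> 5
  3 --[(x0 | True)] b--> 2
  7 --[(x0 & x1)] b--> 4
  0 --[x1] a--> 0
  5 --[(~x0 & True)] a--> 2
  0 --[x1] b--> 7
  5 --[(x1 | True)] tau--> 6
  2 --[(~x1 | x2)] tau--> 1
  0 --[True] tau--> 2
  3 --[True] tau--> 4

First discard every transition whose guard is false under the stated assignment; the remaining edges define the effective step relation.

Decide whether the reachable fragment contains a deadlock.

Reach set: {0,1,2,3,4}
  0: tau→2  [1 out]
  1: a→3  [1 out]
  2: tau→1  [1 out]
  3: b→2  tau→4  [2 out]
  4: ∅  [no exit]
witness 4: tau·tau·a·tau

Answer: DEADLOCK at state 4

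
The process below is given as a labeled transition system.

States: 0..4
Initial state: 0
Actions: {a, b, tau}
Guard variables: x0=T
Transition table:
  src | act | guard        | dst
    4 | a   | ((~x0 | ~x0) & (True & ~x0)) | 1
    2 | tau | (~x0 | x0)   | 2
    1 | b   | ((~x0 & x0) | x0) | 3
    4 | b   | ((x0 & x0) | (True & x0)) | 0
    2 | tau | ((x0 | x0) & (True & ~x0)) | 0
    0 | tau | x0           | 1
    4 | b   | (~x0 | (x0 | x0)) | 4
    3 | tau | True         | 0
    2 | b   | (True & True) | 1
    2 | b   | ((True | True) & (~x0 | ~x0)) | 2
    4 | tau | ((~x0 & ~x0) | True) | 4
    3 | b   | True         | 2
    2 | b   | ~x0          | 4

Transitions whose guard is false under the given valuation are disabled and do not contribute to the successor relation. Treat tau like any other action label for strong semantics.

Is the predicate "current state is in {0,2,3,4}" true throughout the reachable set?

Inv-set: {0,2,3,4}
Reach set: {0,1,2,3}
  0: safe
  1: ✗ unsafe
  2: safe
  3: safe
witness against invariant: tau → 1

Answer: INVARIANT VIOLATED at state 1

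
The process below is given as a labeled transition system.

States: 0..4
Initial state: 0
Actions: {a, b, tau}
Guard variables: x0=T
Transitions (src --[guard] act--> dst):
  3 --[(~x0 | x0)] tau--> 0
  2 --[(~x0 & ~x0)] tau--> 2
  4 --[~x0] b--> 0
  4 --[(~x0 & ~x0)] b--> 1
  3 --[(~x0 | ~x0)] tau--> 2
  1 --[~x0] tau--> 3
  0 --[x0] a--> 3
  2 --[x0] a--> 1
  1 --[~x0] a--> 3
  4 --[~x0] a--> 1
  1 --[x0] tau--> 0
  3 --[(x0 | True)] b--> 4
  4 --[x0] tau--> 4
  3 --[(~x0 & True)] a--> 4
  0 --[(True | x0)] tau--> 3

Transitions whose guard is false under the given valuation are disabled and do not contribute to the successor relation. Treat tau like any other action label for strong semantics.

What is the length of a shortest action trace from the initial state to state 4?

Answer: 2

Trace:
BFS to 4:
  L0 = {0}
  L1 = {3}
  L2 = {4}
4 enters at depth 2; path a·b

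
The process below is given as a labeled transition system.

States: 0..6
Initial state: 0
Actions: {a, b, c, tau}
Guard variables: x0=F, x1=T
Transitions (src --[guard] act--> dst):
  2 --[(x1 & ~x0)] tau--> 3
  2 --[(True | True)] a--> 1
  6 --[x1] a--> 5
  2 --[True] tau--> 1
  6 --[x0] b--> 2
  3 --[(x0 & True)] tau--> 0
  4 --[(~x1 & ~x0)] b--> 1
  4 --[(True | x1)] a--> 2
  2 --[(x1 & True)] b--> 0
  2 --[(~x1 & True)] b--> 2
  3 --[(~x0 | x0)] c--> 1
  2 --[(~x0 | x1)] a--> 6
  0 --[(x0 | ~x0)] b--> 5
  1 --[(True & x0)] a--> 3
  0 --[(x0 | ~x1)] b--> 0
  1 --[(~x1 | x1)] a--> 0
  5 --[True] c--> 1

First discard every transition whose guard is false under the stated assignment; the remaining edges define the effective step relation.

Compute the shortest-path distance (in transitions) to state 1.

Answer: 2

Working:
BFS to 1:
  Layer 0: {0}
  Layer 1: {5}
  Layer 2: {1}
first hit 1 at d=2 via b·c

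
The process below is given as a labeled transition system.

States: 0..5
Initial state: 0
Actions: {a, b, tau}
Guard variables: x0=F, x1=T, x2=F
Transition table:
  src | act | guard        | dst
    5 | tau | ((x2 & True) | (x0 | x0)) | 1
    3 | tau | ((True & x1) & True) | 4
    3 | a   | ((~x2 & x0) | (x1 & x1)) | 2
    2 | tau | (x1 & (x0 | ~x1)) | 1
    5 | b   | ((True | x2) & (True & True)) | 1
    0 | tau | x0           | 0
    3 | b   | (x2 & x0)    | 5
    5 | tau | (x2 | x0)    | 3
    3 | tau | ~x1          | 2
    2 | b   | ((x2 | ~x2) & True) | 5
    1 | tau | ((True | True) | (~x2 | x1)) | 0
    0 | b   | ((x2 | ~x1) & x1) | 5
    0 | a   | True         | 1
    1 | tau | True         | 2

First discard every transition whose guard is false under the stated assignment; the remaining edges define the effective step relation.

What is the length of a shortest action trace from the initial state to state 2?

Answer: 2

Trace:
Breadth-first toward 2:
  Layer 0: {0}
  Layer 1: {1}
  Layer 2: {2}
2 enters at depth 2; path a·tau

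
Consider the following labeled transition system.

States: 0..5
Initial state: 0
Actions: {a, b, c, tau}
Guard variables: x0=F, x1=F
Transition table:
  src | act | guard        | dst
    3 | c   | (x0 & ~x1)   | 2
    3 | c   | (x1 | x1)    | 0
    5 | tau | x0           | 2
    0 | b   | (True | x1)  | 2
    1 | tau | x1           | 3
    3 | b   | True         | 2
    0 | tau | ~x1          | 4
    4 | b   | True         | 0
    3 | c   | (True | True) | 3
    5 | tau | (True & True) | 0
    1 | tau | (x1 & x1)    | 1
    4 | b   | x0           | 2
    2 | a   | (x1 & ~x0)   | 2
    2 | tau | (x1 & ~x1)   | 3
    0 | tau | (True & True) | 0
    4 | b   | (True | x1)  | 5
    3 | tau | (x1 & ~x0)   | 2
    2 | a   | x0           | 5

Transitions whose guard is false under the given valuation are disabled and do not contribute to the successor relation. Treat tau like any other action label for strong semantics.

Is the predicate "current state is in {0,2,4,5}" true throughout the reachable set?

Inv-set: {0,2,4,5}
Reach set: {0,2,4,5}
  0: ✓
  2: ✓
  4: ✓
  5: ✓

Answer: INVARIANT HOLDS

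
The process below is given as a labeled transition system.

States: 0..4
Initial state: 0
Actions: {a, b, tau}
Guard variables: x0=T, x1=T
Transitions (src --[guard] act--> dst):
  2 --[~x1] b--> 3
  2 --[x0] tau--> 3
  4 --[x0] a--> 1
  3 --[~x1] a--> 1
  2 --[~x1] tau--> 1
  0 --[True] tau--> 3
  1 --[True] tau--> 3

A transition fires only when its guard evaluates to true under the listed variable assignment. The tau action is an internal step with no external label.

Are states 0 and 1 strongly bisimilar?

Answer: BISIMILAR

Analysis:
Bisimulation quotient by refinement:
  round 0: {{0,1,2,3,4}}
  round 1: {{0,1,2},{3},{4}}
Fixed point at round 2; 3 class(es).
[0]={0,1,2}  [1]={0,1,2}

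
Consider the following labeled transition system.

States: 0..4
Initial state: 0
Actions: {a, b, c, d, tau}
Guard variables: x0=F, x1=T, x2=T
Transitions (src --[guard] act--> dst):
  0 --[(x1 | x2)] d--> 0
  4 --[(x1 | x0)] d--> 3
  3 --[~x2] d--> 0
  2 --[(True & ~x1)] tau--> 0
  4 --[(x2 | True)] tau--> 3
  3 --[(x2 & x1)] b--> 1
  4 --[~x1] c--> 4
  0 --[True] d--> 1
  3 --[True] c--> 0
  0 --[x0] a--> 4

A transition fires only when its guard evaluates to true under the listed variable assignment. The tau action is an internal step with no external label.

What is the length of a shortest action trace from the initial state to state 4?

Answer: UNREACHABLE

Analysis:
BFS to 4:
  L0 = {0}
  L1 = {1}
4 never appears.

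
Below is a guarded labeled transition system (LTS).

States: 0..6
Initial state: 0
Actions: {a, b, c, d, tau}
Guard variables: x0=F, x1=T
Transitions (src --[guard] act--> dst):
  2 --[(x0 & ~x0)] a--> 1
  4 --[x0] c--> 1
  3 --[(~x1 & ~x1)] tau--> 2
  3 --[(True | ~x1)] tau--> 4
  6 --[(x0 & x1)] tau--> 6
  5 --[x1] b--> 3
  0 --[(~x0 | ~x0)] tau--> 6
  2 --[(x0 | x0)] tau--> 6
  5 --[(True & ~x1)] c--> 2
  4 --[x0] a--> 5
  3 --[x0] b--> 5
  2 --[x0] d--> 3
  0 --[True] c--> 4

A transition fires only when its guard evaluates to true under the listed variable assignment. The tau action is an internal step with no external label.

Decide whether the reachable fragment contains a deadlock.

Answer: DEADLOCK at state 4

Analysis:
R = {0,4,6}
  0: c→4  tau→6  [2 out]
  4: ∅  [no exit]
  6: ∅  [no exit]
trace reaching 4: c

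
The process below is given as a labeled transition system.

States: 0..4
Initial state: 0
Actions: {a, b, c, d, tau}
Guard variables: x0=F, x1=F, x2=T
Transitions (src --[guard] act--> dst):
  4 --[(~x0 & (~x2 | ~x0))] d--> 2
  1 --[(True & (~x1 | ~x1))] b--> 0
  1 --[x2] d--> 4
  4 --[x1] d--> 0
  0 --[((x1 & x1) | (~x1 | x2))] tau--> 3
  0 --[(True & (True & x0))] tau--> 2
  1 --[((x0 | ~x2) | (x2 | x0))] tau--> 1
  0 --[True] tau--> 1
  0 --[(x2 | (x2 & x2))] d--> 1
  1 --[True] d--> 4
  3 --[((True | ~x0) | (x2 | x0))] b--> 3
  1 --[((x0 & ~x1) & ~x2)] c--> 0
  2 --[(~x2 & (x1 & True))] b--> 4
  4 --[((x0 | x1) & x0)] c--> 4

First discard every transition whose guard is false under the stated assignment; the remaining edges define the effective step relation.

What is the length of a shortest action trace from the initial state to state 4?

Answer: 2

Working:
Breadth-first toward 4:
  L0 = {0}
  L1 = {1,3}
  L2 = {4}
4 enters at depth 2; path d·d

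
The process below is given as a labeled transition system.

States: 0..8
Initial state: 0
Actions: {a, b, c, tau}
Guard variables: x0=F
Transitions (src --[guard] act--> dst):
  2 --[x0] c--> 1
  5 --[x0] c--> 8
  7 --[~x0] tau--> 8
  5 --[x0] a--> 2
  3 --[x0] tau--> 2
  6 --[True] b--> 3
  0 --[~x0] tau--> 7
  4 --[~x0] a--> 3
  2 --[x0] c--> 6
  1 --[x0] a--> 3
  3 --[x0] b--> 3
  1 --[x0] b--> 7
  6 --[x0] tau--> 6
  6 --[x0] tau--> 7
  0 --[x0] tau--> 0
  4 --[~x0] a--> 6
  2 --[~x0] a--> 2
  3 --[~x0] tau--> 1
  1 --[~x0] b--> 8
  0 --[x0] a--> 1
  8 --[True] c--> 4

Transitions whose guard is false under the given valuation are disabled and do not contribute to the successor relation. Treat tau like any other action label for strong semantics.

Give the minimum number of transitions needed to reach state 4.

Answer: 3

Working:
Breadth-first toward 4:
  depth 0: {0}
  depth 1: {7}
  depth 2: {8}
  depth 3: {4}
4 enters at depth 3; path tau·tau·c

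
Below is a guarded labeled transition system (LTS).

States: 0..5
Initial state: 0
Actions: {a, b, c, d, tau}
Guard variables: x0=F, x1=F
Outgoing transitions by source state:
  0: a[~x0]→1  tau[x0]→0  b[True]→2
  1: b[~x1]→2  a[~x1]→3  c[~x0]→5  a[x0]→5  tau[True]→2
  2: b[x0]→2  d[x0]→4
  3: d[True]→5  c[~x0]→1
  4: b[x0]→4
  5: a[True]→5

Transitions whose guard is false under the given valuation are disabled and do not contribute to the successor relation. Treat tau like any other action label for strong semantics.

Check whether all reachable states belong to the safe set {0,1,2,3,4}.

Answer: INVARIANT VIOLATED at state 5

Working:
Safe = {0,1,2,3,4}
Reachable = {0,1,2,3,5}
  0: safe
  1: safe
  2: safe
  3: safe
  5: VIOLATES
reach 5 via a·c — violates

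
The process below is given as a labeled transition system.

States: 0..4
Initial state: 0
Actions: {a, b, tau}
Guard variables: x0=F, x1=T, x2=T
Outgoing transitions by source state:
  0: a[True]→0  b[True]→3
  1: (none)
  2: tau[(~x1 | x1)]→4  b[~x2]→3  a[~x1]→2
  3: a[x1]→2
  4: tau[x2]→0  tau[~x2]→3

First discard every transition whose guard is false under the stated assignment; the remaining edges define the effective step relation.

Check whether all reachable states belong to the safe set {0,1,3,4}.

Answer: INVARIANT VIOLATED at state 2

Working:
Allowed set {0,1,3,4}
Reach set: {0,2,3,4}
  0: safe
  2: ✗ unsafe
  3: safe
  4: safe
reach 2 via b·a — violates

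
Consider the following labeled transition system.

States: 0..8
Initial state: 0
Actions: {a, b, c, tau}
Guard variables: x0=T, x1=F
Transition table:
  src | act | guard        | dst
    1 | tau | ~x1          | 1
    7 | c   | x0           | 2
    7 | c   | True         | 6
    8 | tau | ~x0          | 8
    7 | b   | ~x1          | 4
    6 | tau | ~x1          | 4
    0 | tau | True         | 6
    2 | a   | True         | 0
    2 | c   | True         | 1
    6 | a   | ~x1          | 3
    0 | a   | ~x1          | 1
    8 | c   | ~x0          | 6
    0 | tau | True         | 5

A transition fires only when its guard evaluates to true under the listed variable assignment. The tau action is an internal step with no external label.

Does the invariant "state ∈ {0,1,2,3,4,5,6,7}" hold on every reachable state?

Answer: INVARIANT HOLDS

Working:
Allowed set {0,1,2,3,4,5,6,7}
R = {0,1,3,4,5,6}
  0: ok
  1: ok
  3: ok
  4: ok
  5: ok
  6: ok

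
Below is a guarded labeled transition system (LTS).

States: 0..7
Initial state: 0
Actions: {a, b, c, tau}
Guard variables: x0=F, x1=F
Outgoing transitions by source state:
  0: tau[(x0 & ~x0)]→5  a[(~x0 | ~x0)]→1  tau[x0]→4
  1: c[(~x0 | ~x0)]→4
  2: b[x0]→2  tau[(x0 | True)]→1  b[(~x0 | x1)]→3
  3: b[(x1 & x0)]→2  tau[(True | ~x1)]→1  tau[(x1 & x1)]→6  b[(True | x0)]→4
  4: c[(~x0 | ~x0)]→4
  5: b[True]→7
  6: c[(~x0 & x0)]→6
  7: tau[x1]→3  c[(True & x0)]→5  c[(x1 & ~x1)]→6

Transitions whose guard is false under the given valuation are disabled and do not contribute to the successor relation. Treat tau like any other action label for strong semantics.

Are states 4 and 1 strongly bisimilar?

Answer: BISIMILAR

Analysis:
Compute ~ classes (split until stable):
  π0 = {{0,1,2,3,4,5,6,7}}
  π1 = {{0},{1,4},{2,3},{5},{6,7}}
  π2 = {{0},{1,4},{2},{3},{5},{6,7}}
6 equivalence class(es) (converged in 3)
[4]={1,4}  [1]={1,4}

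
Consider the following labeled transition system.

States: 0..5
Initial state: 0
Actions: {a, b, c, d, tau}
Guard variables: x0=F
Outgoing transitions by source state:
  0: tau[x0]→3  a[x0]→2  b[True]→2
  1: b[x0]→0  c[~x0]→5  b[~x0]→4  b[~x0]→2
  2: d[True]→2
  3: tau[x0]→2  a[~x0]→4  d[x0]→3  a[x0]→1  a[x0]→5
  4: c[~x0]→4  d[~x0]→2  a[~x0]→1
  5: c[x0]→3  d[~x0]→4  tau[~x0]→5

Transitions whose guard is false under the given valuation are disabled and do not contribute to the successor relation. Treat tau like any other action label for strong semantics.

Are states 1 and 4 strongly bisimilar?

Answer: NOT BISIMILAR

Analysis:
Refine partition for ~:
  π0 = {{0,1,2,3,4,5}}
  π1 = {{0},{1},{2},{3},{4},{5}}
stable after 2 split(s): 6 block(s)
1∈{1}, 4∈{4}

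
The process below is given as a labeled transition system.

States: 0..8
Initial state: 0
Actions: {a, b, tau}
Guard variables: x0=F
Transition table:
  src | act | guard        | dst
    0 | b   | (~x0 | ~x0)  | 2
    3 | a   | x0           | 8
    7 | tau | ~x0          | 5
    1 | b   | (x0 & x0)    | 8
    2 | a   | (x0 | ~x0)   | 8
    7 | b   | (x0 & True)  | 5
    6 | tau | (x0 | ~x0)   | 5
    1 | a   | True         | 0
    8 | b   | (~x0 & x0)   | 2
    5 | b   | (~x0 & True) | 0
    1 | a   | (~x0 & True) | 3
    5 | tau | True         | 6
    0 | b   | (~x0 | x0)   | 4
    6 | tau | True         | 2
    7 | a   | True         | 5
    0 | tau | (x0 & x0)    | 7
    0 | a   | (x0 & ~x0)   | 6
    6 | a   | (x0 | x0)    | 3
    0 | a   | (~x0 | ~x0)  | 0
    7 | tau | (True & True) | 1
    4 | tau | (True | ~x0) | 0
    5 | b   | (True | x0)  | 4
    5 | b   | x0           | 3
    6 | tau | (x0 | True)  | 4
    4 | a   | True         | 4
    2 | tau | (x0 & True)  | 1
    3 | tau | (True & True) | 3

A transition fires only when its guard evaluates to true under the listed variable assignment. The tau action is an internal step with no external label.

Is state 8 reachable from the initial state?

Answer: REACHABLE

Analysis:
After dropping false guards: 18 live edges.
depth 0: {0}
depth 1: {2,4}  cumulative {0,2,4}
depth 2: {8}  cumulative {0,2,4,8}
Reach set: {0,2,4,8}
trace reaching 8: b·a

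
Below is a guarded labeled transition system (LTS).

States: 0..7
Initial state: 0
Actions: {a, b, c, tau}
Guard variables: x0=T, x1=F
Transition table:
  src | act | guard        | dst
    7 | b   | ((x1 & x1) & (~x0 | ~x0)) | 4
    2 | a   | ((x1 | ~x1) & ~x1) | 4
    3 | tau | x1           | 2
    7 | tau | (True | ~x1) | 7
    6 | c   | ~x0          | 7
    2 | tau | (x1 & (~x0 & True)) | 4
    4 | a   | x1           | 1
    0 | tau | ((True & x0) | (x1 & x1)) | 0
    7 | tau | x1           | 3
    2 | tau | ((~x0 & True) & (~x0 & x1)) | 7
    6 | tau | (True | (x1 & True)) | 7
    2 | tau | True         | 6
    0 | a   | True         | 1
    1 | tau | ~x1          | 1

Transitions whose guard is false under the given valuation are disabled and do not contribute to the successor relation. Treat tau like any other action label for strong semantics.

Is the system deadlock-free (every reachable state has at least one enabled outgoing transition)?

R = {0,1}
  0: a→1  tau→0  [2 out]
  1: tau→1  [1 out]

Answer: DEADLOCK-FREE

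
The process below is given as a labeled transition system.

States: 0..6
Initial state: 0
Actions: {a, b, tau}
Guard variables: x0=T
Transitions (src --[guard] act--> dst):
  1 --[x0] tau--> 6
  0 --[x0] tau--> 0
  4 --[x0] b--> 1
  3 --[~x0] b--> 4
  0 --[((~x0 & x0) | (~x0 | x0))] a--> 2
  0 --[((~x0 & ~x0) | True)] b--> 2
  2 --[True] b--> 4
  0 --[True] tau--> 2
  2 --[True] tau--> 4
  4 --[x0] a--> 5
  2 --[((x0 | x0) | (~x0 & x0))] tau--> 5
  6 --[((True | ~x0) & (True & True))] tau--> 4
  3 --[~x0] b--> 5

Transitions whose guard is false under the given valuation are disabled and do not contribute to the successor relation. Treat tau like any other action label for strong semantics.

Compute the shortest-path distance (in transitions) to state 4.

Answer: 2

Trace:
Breadth-first toward 4:
  depth 0: {0}
  depth 1: {2}
  depth 2: {4,5}
4 enters at depth 2; path a·b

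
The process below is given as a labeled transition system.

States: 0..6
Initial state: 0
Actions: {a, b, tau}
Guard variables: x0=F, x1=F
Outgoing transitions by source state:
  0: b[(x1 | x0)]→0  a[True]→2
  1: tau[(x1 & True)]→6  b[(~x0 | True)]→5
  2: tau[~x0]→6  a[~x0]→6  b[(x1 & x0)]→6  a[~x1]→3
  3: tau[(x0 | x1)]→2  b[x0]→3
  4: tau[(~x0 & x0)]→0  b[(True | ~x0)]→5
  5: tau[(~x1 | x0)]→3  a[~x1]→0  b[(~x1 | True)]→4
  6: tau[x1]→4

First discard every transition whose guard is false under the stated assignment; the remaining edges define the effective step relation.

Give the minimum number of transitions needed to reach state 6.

Answer: 2

Trace:
Breadth-first toward 6:
  depth 0: {0}
  depth 1: {2}
  depth 2: {3,6}
depth(6)=2, e.g. a·a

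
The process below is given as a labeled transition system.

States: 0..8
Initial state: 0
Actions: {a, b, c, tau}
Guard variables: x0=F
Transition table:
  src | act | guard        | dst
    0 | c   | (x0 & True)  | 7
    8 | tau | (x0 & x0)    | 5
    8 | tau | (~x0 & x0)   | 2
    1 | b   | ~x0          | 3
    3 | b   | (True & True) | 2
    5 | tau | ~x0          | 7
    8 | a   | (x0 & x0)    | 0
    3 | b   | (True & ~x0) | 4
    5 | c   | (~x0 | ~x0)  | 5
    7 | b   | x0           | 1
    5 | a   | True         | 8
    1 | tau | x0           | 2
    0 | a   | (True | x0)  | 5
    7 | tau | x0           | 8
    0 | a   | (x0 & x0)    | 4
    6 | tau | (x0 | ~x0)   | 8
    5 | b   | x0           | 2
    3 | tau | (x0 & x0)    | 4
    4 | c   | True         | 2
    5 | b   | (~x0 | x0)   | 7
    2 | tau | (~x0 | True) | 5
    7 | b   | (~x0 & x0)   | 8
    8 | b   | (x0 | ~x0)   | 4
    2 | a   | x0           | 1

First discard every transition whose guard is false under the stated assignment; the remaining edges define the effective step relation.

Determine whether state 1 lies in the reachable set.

Answer: UNREACHABLE

Working:
Guard filter leaves 12 enabled edge(s).
Layer 0: {0}
Layer 1: {5}  cumulative {0,5}
Layer 2: {7,8}  cumulative {0,5,7,8}
Layer 3: {4}  cumulative {0,4,5,7,8}
Layer 4: {2}  cumulative {0,2,4,5,7,8}
R = {0,2,4,5,7,8}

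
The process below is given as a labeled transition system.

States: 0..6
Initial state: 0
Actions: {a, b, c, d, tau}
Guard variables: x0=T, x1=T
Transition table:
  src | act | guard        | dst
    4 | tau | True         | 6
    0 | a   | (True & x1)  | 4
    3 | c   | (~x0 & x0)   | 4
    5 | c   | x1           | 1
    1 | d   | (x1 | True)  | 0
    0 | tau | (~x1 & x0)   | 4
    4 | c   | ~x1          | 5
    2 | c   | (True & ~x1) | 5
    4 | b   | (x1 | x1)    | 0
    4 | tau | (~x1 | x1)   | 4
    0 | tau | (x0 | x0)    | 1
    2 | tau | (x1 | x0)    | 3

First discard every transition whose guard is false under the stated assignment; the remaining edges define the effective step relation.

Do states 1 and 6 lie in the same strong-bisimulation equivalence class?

Bisimulation quotient by refinement:
  round 0: {{0,1,2,3,4,5,6}}
  round 1: {{0},{1},{2},{3,6},{4},{5}}
6 equivalence class(es) (converged in 2)
class of 1: {1}; class of 6: {3,6}

Answer: NOT BISIMILAR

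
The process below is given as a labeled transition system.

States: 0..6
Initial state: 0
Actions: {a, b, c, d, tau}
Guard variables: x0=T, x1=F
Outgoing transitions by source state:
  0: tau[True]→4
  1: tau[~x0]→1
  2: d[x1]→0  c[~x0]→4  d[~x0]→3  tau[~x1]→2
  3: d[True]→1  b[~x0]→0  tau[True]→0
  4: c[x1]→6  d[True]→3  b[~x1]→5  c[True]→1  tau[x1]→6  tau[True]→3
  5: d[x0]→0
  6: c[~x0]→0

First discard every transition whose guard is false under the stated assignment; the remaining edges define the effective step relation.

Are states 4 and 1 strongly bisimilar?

Answer: NOT BISIMILAR

Trace:
Compute ~ classes (split until stable):
  P[0] = {{0,1,2,3,4,5,6}}
  P[1] = {{0,2},{1,6},{3},{4},{5}}
  P[2] = {{0},{1,6},{2},{3},{4},{5}}
stable after 3 split(s): 6 block(s)
4∈{4}, 1∈{1,6}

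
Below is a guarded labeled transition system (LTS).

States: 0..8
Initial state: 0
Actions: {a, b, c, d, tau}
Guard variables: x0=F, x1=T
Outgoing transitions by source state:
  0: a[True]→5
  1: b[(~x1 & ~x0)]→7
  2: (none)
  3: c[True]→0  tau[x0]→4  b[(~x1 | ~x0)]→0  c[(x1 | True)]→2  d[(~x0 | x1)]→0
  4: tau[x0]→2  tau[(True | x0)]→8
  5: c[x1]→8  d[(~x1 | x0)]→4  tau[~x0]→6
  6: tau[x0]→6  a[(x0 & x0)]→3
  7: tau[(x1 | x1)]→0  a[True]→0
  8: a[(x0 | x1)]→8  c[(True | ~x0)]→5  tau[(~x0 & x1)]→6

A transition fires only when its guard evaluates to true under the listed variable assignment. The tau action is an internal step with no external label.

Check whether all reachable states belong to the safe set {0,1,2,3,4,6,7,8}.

Answer: INVARIANT VIOLATED at state 5

Working:
Safe = {0,1,2,3,4,6,7,8}
Reach set: {0,5,6,8}
  0: ok
  5: outside
  6: ok
  8: ok
reach 5 via a — violates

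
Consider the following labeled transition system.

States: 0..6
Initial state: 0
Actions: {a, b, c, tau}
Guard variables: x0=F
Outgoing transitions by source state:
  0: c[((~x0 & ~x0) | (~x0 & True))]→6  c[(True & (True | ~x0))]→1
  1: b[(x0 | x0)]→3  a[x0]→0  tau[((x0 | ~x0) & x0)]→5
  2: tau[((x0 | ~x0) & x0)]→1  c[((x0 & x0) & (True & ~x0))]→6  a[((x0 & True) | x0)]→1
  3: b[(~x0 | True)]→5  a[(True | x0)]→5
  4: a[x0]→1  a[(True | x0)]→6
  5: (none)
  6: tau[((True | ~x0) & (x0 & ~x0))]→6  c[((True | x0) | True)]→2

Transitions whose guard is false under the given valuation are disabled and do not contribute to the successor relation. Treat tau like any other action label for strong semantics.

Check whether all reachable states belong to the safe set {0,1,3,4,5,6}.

Safe = {0,1,3,4,5,6}
R = {0,1,2,6}
  0: ✓
  1: ✓
  2: ✗ unsafe
  6: ✓
counterexample path to 2: c·c

Answer: INVARIANT VIOLATED at state 2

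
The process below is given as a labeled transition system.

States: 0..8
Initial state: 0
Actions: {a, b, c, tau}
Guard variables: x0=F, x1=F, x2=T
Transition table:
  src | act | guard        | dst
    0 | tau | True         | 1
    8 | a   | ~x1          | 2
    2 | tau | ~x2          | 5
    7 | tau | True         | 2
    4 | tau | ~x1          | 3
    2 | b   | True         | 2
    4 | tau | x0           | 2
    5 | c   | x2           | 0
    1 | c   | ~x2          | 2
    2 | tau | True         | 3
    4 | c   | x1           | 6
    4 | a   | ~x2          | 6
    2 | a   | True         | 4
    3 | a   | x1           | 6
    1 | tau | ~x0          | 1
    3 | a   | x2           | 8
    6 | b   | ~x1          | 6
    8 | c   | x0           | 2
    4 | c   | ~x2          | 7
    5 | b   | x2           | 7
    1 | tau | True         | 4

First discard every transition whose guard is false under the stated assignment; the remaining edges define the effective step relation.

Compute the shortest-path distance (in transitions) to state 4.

Layered search for 4:
  depth 0: {0}
  depth 1: {1}
  depth 2: {4}
4 enters at depth 2; path tau·tau

Answer: 2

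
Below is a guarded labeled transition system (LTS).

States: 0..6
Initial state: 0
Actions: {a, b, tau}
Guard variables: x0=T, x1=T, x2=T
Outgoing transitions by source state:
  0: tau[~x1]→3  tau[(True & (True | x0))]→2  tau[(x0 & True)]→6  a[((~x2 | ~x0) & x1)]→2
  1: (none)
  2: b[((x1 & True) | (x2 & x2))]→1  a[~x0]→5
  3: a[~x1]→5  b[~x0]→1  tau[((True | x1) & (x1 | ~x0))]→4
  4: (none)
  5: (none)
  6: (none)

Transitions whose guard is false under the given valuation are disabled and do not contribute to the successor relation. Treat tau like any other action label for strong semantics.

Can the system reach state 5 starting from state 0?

Answer: UNREACHABLE

Working:
After dropping false guards: 4 live edges.
L0 = {0}
L1 = {2,6}  total {0,2,6}
L2 = {1}  total {0,1,2,6}
Reachable = {0,1,2,6}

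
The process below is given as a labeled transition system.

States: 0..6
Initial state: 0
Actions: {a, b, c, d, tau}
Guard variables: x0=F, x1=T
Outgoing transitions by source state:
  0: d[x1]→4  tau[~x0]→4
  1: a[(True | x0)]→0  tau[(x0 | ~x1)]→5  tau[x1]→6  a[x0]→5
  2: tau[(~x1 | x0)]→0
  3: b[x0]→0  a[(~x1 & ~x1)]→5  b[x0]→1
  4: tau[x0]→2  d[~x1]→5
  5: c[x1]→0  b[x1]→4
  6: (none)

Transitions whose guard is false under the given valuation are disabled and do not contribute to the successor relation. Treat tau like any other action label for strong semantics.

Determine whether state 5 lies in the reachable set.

Answer: UNREACHABLE

Working:
6 transition(s) survive guard evaluation.
L0 = {0}
L1 = {4}  cumulative {0,4}
R = {0,4}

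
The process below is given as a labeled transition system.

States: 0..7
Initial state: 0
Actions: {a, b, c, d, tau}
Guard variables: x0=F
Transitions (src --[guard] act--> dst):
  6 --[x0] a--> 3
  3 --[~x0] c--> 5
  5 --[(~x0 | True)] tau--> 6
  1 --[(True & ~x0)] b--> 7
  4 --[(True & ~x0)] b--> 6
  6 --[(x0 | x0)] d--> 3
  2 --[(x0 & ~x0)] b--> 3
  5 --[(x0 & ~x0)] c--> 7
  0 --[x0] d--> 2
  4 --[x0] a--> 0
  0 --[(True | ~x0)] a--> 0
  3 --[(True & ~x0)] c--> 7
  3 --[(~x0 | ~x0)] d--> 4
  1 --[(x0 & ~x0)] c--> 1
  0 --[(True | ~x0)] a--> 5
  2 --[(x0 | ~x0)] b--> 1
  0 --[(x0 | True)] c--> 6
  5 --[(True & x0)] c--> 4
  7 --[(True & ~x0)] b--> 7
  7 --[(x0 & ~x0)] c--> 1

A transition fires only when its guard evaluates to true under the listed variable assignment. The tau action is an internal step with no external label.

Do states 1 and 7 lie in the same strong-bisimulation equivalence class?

Bisimulation quotient by refinement:
  P[0] = {{0,1,2,3,4,5,6,7}}
  P[1] = {{0},{1,2,4,7},{3},{5},{6}}
  P[2] = {{0},{1,2,7},{3},{4},{5},{6}}
Fixed point at round 3; 6 class(es).
class of 1: {1,2,7}; class of 7: {1,2,7}

Answer: BISIMILAR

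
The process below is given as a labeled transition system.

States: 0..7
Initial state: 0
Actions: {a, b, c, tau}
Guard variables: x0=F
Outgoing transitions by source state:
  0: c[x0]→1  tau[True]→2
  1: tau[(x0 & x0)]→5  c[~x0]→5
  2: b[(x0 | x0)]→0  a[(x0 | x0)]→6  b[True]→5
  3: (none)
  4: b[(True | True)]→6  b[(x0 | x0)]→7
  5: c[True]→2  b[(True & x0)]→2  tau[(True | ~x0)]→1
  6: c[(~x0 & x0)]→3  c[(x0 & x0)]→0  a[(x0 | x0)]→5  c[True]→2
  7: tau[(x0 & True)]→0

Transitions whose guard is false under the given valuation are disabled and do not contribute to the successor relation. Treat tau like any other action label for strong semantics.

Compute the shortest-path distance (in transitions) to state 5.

Answer: 2

Trace:
Breadth-first toward 5:
  L0 = {0}
  L1 = {2}
  L2 = {5}
5 enters at depth 2; path tau·b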